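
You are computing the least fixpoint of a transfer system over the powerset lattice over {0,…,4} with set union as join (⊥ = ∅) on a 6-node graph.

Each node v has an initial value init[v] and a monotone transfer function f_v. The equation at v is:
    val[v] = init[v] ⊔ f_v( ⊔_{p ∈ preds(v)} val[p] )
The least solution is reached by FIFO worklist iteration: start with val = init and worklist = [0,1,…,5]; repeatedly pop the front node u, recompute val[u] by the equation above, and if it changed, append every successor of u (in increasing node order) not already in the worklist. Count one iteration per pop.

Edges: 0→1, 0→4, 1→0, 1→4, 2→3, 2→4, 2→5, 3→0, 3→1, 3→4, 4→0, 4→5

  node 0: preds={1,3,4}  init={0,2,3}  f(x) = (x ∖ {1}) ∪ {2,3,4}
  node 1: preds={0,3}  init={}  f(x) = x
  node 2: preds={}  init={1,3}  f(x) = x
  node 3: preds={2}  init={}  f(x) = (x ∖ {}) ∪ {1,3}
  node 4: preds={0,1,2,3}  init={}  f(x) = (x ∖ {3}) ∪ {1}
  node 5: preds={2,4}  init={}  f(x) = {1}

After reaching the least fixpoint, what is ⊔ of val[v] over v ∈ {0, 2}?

{0,1,2,3,4}

Trace (10 dequeues):
  [1] u=0 | in {} | out {0,2,3,4} | prev {0,2,3} | push {}
  [2] u=1 | in {0,2,3,4} | out {0,2,3,4} | prev {} | push {0}
  [3] u=2 | in {} | out {1,3} | ==
  [4] u=3 | in {1,3} | out {1,3} | prev {} | push {1}
  [5] u=4 | in {0,1,2,3,4} | out {0,1,2,4} | prev {} | push {}
  [6] u=5 | in {0,1,2,3,4} | out {1} | prev {} | push {}
  [7] u=0 | in {0,1,2,3,4} | out {0,2,3,4} | ==
  [8] u=1 | in {0,1,2,3,4} | out {0,1,2,3,4} | prev {0,2,3,4} | push {0,4}
  [9] u=0 | in {0,1,2,3,4} | out {0,2,3,4} | ==
  [10] u=4 | in {0,1,2,3,4} | out {0,1,2,4} | ==

Converged values:
  [0] {0,2,3,4}
  [1] {0,1,2,3,4}
  [2] {1,3}
  [3] {1,3}
  [4] {0,1,2,4}
  [5] {1}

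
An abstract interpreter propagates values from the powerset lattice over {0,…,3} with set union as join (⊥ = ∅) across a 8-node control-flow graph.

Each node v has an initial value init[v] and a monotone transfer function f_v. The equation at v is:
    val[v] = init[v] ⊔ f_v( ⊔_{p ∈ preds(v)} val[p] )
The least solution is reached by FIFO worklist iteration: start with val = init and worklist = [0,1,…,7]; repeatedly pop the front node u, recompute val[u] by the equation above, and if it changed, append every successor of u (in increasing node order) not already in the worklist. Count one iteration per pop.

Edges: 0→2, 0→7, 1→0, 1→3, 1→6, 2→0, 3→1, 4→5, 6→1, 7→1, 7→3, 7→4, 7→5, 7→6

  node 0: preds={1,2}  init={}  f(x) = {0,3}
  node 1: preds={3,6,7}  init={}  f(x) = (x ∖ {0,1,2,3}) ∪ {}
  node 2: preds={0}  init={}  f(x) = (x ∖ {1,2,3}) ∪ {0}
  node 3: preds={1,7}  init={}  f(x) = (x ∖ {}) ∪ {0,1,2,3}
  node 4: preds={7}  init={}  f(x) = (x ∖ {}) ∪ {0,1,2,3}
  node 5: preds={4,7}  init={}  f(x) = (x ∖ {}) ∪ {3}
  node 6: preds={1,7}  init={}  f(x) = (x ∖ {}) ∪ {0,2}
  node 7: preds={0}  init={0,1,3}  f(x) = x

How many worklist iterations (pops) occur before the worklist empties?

Worklist (10 pops):
  #1 pop 0: in={} → {0,3} (was {}); enqueue []
  #2 pop 1: in={0,1,3} → {} (no change)
  #3 pop 2: in={0,3} → {0} (was {}); enqueue [0]
  #4 pop 3: in={0,1,3} → {0,1,2,3} (was {}); enqueue [1]
  #5 pop 4: in={0,1,3} → {0,1,2,3} (was {}); enqueue []
  #6 pop 5: in={0,1,2,3} → {0,1,2,3} (was {}); enqueue []
  #7 pop 6: in={0,1,3} → {0,1,2,3} (was {}); enqueue []
  #8 pop 7: in={0,3} → {0,1,3} (no change)
  #9 pop 0: in={0} → {0,3} (no change)
  #10 pop 1: in={0,1,2,3} → {} (no change)

Fixpoint:
  val[0] = {0,3}
  val[1] = {}
  val[2] = {0}
  val[3] = {0,1,2,3}
  val[4] = {0,1,2,3}
  val[5] = {0,1,2,3}
  val[6] = {0,1,2,3}
  val[7] = {0,1,3}

10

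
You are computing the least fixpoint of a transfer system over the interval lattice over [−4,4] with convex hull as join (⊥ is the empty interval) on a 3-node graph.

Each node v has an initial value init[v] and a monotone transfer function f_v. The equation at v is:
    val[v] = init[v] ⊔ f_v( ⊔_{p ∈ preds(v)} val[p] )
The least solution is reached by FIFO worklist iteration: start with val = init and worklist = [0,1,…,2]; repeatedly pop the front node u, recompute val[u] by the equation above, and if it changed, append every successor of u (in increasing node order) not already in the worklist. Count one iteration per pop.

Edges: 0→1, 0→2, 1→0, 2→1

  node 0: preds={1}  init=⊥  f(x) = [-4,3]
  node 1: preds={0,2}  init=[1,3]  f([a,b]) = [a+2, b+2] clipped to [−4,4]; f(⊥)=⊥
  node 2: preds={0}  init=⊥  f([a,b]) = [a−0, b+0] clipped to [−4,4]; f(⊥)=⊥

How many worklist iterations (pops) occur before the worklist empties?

Iteration log — 5 steps:
  step 1. node 0  ⊔preds=[1,3]  new=[-4,3]  old=⊥  +wl: 
  step 2. node 1  ⊔preds=[-4,3]  new=[-2,4]  old=[1,3]  +wl: 0
  step 3. node 2  ⊔preds=[-4,3]  new=[-4,3]  old=⊥  +wl: 1
  step 4. node 0  ⊔preds=[-2,4]  new=[-4,3]  stable
  step 5. node 1  ⊔preds=[-4,3]  new=[-2,4]  stable

Least fixpoint reached:
  node 0: [-4,3]
  node 1: [-2,4]
  node 2: [-4,3]

5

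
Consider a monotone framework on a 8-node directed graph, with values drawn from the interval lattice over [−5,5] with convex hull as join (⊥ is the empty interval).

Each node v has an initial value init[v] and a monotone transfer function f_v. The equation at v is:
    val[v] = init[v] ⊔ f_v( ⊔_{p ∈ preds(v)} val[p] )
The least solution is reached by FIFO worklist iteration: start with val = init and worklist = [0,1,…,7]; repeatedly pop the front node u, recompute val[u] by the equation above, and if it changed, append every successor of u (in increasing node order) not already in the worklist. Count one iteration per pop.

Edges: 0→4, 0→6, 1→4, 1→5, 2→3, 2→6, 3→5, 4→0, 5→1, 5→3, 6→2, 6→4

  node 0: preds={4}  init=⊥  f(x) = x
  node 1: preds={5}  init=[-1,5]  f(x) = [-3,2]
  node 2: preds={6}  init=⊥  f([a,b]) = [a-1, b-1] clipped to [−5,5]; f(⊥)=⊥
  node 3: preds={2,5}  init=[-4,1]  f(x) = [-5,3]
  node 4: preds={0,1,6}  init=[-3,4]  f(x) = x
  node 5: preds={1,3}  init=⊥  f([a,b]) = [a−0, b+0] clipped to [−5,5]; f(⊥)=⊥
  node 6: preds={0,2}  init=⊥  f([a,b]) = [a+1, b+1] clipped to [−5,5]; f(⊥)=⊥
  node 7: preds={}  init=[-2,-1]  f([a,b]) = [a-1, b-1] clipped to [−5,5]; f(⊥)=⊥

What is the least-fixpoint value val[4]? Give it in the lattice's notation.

[-3,5]

Worklist (15 pops):
  #1 pop 0: in=[-3,4] → [-3,4] (was ⊥); enqueue []
  #2 pop 1: in=⊥ → [-3,5] (was [-1,5]); enqueue []
  #3 pop 2: in=⊥ → ⊥ (no change)
  #4 pop 3: in=⊥ → [-5,3] (was [-4,1]); enqueue []
  #5 pop 4: in=[-3,5] → [-3,5] (was [-3,4]); enqueue [0]
  #6 pop 5: in=[-5,5] → [-5,5] (was ⊥); enqueue [1,3]
  #7 pop 6: in=[-3,4] → [-2,5] (was ⊥); enqueue [2,4]
  #8 pop 7: in=⊥ → [-2,-1] (no change)
  #9 pop 0: in=[-3,5] → [-3,5] (was [-3,4]); enqueue [6]
  #10 pop 1: in=[-5,5] → [-3,5] (no change)
  #11 pop 3: in=[-5,5] → [-5,3] (no change)
  #12 pop 2: in=[-2,5] → [-3,4] (was ⊥); enqueue [3]
  #13 pop 4: in=[-3,5] → [-3,5] (no change)
  #14 pop 6: in=[-3,5] → [-2,5] (no change)
  #15 pop 3: in=[-5,5] → [-5,3] (no change)

Fixpoint:
  val[0] = [-3,5]
  val[1] = [-3,5]
  val[2] = [-3,4]
  val[3] = [-5,3]
  val[4] = [-3,5]
  val[5] = [-5,5]
  val[6] = [-2,5]
  val[7] = [-2,-1]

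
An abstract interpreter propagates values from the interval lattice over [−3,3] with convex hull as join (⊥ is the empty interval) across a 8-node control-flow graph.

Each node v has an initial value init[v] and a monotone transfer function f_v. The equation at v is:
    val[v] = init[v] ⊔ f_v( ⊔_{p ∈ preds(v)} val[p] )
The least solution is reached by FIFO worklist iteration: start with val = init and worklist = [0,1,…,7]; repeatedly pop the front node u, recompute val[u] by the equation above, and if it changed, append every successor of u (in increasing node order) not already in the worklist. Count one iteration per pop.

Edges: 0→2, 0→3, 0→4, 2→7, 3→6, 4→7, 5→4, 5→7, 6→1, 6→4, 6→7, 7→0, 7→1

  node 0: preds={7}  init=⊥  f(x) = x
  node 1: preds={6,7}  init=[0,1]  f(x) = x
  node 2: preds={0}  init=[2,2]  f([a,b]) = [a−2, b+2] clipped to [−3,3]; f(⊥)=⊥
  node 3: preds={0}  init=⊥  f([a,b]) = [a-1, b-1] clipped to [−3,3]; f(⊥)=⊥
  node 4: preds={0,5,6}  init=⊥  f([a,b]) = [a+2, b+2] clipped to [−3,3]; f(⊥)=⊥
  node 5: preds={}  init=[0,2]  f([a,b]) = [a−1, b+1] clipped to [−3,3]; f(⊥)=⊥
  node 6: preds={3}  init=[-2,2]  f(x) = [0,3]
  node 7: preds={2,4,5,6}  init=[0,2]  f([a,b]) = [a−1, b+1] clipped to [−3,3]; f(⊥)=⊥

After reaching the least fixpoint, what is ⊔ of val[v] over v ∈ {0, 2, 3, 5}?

Iteration log — 16 steps:
  step 1. node 0  ⊔preds=[0,2]  new=[0,2]  old=⊥  +wl: 
  step 2. node 1  ⊔preds=[-2,2]  new=[-2,2]  old=[0,1]  +wl: 
  step 3. node 2  ⊔preds=[0,2]  new=[-2,3]  old=[2,2]  +wl: 
  step 4. node 3  ⊔preds=[0,2]  new=[-1,1]  old=⊥  +wl: 
  step 5. node 4  ⊔preds=[-2,2]  new=[0,3]  old=⊥  +wl: 
  step 6. node 5  ⊔preds=⊥  new=[0,2]  stable
  step 7. node 6  ⊔preds=[-1,1]  new=[-2,3]  old=[-2,2]  +wl: 1,4
  step 8. node 7  ⊔preds=[-2,3]  new=[-3,3]  old=[0,2]  +wl: 0
  step 9. node 1  ⊔preds=[-3,3]  new=[-3,3]  old=[-2,2]  +wl: 
  step 10. node 4  ⊔preds=[-2,3]  new=[0,3]  stable
  step 11. node 0  ⊔preds=[-3,3]  new=[-3,3]  old=[0,2]  +wl: 2,3,4
  step 12. node 2  ⊔preds=[-3,3]  new=[-3,3]  old=[-2,3]  +wl: 7
  step 13. node 3  ⊔preds=[-3,3]  new=[-3,2]  old=[-1,1]  +wl: 6
  step 14. node 4  ⊔preds=[-3,3]  new=[-1,3]  old=[0,3]  +wl: 
  step 15. node 7  ⊔preds=[-3,3]  new=[-3,3]  stable
  step 16. node 6  ⊔preds=[-3,2]  new=[-2,3]  stable

Least fixpoint reached:
  node 0: [-3,3]
  node 1: [-3,3]
  node 2: [-3,3]
  node 3: [-3,2]
  node 4: [-1,3]
  node 5: [0,2]
  node 6: [-2,3]
  node 7: [-3,3]

[-3,3]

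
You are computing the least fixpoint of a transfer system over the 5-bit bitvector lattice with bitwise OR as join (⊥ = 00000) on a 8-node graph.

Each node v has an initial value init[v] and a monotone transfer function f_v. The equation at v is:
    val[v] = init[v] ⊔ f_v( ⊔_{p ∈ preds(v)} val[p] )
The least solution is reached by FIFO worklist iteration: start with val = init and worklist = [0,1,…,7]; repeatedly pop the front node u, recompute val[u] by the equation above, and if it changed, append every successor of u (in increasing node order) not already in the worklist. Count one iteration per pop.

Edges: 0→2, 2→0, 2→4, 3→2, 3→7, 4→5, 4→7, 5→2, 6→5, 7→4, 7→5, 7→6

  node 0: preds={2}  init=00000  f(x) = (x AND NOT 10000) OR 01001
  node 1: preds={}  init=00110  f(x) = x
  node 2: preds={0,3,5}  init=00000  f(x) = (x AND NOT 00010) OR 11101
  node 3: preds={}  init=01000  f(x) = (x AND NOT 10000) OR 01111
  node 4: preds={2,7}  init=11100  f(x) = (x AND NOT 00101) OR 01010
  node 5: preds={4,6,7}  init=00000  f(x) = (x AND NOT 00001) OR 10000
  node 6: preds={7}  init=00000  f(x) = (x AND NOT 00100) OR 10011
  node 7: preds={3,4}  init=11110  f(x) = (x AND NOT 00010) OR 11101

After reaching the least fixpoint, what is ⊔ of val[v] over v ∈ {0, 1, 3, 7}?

11111

Trace (13 dequeues):
  [1] u=0 | in 00000 | out 01001 | prev 00000 | push {}
  [2] u=1 | in 00000 | out 00110 | ==
  [3] u=2 | in 01001 | out 11101 | prev 00000 | push {0}
  [4] u=3 | in 00000 | out 01111 | prev 01000 | push {2}
  [5] u=4 | in 11111 | out 11110 | prev 11100 | push {}
  [6] u=5 | in 11110 | out 11110 | prev 00000 | push {}
  [7] u=6 | in 11110 | out 11011 | prev 00000 | push {5}
  [8] u=7 | in 11111 | out 11111 | prev 11110 | push {4,6}
  [9] u=0 | in 11101 | out 01101 | prev 01001 | push {}
  [10] u=2 | in 11111 | out 11101 | ==
  [11] u=5 | in 11111 | out 11110 | ==
  [12] u=4 | in 11111 | out 11110 | ==
  [13] u=6 | in 11111 | out 11011 | ==

Converged values:
  [0] 01101
  [1] 00110
  [2] 11101
  [3] 01111
  [4] 11110
  [5] 11110
  [6] 11011
  [7] 11111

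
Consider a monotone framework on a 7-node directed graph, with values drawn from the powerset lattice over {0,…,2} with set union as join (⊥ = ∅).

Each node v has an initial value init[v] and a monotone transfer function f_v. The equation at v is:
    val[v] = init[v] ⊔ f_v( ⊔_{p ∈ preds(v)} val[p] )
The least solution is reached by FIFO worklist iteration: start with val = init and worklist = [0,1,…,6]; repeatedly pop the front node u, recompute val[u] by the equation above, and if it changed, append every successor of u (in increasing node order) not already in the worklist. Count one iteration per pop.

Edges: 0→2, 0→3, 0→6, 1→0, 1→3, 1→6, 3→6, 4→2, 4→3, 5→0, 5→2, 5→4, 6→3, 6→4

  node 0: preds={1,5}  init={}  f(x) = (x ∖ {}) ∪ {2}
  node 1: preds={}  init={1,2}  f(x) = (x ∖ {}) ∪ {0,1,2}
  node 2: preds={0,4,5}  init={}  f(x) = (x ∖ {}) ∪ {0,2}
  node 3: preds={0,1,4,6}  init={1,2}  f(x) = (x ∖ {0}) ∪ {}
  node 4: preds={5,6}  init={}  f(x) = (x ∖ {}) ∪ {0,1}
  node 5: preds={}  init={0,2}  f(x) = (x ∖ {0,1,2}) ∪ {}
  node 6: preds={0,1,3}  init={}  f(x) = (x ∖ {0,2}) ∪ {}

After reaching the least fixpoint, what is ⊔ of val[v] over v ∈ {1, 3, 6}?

Worklist (11 pops):
  #1 pop 0: in={0,1,2} → {0,1,2} (was {}); enqueue []
  #2 pop 1: in={} → {0,1,2} (was {1,2}); enqueue [0]
  #3 pop 2: in={0,1,2} → {0,1,2} (was {}); enqueue []
  #4 pop 3: in={0,1,2} → {1,2} (no change)
  #5 pop 4: in={0,2} → {0,1,2} (was {}); enqueue [2,3]
  #6 pop 5: in={} → {0,2} (no change)
  #7 pop 6: in={0,1,2} → {1} (was {}); enqueue [4]
  #8 pop 0: in={0,1,2} → {0,1,2} (no change)
  #9 pop 2: in={0,1,2} → {0,1,2} (no change)
  #10 pop 3: in={0,1,2} → {1,2} (no change)
  #11 pop 4: in={0,1,2} → {0,1,2} (no change)

Fixpoint:
  val[0] = {0,1,2}
  val[1] = {0,1,2}
  val[2] = {0,1,2}
  val[3] = {1,2}
  val[4] = {0,1,2}
  val[5] = {0,2}
  val[6] = {1}

{0,1,2}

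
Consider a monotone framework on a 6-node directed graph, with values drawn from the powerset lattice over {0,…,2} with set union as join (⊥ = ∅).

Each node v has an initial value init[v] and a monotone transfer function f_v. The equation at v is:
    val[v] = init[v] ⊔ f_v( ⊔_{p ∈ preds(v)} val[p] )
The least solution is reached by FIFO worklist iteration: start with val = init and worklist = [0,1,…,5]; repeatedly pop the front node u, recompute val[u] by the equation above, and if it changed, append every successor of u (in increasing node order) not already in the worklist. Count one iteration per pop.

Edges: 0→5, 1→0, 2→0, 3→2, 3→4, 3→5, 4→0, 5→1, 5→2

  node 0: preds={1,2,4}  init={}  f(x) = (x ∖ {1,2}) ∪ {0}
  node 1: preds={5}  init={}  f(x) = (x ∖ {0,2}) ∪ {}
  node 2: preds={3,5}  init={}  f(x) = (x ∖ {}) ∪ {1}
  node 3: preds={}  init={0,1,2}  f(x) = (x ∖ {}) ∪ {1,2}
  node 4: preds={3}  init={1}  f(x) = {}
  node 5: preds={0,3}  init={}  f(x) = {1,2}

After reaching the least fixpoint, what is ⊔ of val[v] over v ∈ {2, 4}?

{0,1,2}

Trace (10 dequeues):
  [1] u=0 | in {1} | out {0} | prev {} | push {}
  [2] u=1 | in {} | out {} | ==
  [3] u=2 | in {0,1,2} | out {0,1,2} | prev {} | push {0}
  [4] u=3 | in {} | out {0,1,2} | ==
  [5] u=4 | in {0,1,2} | out {1} | ==
  [6] u=5 | in {0,1,2} | out {1,2} | prev {} | push {1,2}
  [7] u=0 | in {0,1,2} | out {0} | ==
  [8] u=1 | in {1,2} | out {1} | prev {} | push {0}
  [9] u=2 | in {0,1,2} | out {0,1,2} | ==
  [10] u=0 | in {0,1,2} | out {0} | ==

Converged values:
  [0] {0}
  [1] {1}
  [2] {0,1,2}
  [3] {0,1,2}
  [4] {1}
  [5] {1,2}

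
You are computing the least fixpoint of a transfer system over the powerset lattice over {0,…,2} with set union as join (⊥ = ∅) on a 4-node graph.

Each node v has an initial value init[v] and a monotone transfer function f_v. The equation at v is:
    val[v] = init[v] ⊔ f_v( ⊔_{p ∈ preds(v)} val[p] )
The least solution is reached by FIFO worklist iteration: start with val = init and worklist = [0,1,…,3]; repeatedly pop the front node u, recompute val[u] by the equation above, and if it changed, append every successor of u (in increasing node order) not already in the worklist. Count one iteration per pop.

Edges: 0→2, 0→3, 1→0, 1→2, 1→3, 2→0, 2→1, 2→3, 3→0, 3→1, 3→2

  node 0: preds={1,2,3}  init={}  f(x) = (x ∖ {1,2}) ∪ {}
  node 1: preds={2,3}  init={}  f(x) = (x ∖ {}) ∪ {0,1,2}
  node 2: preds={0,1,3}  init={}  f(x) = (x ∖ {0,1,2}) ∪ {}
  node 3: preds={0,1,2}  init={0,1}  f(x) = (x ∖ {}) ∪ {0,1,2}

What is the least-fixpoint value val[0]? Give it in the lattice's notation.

Worklist (7 pops):
  #1 pop 0: in={0,1} → {0} (was {}); enqueue []
  #2 pop 1: in={0,1} → {0,1,2} (was {}); enqueue [0]
  #3 pop 2: in={0,1,2} → {} (no change)
  #4 pop 3: in={0,1,2} → {0,1,2} (was {0,1}); enqueue [1,2]
  #5 pop 0: in={0,1,2} → {0} (no change)
  #6 pop 1: in={0,1,2} → {0,1,2} (no change)
  #7 pop 2: in={0,1,2} → {} (no change)

Fixpoint:
  val[0] = {0}
  val[1] = {0,1,2}
  val[2] = {}
  val[3] = {0,1,2}

{0}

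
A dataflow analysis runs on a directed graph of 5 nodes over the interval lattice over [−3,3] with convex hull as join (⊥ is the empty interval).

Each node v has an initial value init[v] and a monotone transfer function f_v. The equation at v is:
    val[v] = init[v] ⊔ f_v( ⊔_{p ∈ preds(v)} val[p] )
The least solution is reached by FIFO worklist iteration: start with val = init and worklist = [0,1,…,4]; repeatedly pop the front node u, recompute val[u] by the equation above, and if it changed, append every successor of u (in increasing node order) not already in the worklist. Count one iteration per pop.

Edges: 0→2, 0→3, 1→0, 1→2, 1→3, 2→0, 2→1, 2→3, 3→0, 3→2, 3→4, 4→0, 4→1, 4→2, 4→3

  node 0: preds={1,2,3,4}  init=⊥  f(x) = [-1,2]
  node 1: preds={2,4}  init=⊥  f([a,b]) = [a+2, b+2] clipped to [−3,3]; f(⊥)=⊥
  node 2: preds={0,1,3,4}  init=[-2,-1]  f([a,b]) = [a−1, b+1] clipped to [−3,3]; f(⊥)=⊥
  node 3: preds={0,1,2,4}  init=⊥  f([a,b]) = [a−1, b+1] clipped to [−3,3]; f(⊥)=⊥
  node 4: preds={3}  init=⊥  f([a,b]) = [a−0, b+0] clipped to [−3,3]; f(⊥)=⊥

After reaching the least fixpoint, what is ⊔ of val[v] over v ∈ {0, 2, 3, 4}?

[-3,3]

Trace (11 dequeues):
  [1] u=0 | in [-2,-1] | out [-1,2] | prev ⊥ | push {}
  [2] u=1 | in [-2,-1] | out [0,1] | prev ⊥ | push {0}
  [3] u=2 | in [-1,2] | out [-2,3] | prev [-2,-1] | push {1}
  [4] u=3 | in [-2,3] | out [-3,3] | prev ⊥ | push {2}
  [5] u=4 | in [-3,3] | out [-3,3] | prev ⊥ | push {3}
  [6] u=0 | in [-3,3] | out [-1,2] | ==
  [7] u=1 | in [-3,3] | out [-1,3] | prev [0,1] | push {0}
  [8] u=2 | in [-3,3] | out [-3,3] | prev [-2,3] | push {1}
  [9] u=3 | in [-3,3] | out [-3,3] | ==
  [10] u=0 | in [-3,3] | out [-1,2] | ==
  [11] u=1 | in [-3,3] | out [-1,3] | ==

Converged values:
  [0] [-1,2]
  [1] [-1,3]
  [2] [-3,3]
  [3] [-3,3]
  [4] [-3,3]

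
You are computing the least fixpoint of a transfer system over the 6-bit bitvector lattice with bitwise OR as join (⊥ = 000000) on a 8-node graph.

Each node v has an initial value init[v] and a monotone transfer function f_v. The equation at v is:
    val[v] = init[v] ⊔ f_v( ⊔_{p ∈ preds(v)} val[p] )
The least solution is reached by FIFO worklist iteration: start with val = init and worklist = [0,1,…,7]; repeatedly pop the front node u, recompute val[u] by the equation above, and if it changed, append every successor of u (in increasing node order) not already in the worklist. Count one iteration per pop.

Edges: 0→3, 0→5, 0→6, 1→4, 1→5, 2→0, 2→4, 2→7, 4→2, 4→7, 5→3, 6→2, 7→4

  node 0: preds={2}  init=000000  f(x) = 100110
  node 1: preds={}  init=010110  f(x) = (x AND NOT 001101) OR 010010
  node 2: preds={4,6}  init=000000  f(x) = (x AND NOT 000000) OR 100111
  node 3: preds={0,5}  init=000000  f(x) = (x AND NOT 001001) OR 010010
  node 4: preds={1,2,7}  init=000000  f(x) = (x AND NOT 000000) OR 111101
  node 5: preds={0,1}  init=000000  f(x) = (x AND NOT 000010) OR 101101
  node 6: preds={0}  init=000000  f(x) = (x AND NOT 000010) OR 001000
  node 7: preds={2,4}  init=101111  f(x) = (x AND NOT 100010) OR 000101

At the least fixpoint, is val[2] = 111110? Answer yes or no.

Worklist (14 pops):
  #1 pop 0: in=000000 → 100110 (was 000000); enqueue []
  #2 pop 1: in=000000 → 010110 (no change)
  #3 pop 2: in=000000 → 100111 (was 000000); enqueue [0]
  #4 pop 3: in=100110 → 110110 (was 000000); enqueue []
  #5 pop 4: in=111111 → 111111 (was 000000); enqueue [2]
  #6 pop 5: in=110110 → 111101 (was 000000); enqueue [3]
  #7 pop 6: in=100110 → 101100 (was 000000); enqueue []
  #8 pop 7: in=111111 → 111111 (was 101111); enqueue [4]
  #9 pop 0: in=100111 → 100110 (no change)
  #10 pop 2: in=111111 → 111111 (was 100111); enqueue [0,7]
  #11 pop 3: in=111111 → 110110 (no change)
  #12 pop 4: in=111111 → 111111 (no change)
  #13 pop 0: in=111111 → 100110 (no change)
  #14 pop 7: in=111111 → 111111 (no change)

Fixpoint:
  val[0] = 100110
  val[1] = 010110
  val[2] = 111111
  val[3] = 110110
  val[4] = 111111
  val[5] = 111101
  val[6] = 101100
  val[7] = 111111

no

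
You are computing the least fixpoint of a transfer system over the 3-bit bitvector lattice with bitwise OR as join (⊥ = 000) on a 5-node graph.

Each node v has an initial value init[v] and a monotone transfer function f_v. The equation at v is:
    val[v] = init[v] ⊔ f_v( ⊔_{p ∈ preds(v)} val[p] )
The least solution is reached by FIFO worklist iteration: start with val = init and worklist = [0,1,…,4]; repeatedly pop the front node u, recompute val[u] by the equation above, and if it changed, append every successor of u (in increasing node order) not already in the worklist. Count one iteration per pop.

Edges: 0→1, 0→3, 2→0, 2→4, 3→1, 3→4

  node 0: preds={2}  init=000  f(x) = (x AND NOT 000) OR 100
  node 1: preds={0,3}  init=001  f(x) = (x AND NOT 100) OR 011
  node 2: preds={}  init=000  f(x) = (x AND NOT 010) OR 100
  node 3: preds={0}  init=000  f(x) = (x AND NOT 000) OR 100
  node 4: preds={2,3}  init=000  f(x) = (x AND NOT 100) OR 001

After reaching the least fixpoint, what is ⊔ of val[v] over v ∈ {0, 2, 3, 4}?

Worklist (7 pops):
  #1 pop 0: in=000 → 100 (was 000); enqueue []
  #2 pop 1: in=100 → 011 (was 001); enqueue []
  #3 pop 2: in=000 → 100 (was 000); enqueue [0]
  #4 pop 3: in=100 → 100 (was 000); enqueue [1]
  #5 pop 4: in=100 → 001 (was 000); enqueue []
  #6 pop 0: in=100 → 100 (no change)
  #7 pop 1: in=100 → 011 (no change)

Fixpoint:
  val[0] = 100
  val[1] = 011
  val[2] = 100
  val[3] = 100
  val[4] = 001

101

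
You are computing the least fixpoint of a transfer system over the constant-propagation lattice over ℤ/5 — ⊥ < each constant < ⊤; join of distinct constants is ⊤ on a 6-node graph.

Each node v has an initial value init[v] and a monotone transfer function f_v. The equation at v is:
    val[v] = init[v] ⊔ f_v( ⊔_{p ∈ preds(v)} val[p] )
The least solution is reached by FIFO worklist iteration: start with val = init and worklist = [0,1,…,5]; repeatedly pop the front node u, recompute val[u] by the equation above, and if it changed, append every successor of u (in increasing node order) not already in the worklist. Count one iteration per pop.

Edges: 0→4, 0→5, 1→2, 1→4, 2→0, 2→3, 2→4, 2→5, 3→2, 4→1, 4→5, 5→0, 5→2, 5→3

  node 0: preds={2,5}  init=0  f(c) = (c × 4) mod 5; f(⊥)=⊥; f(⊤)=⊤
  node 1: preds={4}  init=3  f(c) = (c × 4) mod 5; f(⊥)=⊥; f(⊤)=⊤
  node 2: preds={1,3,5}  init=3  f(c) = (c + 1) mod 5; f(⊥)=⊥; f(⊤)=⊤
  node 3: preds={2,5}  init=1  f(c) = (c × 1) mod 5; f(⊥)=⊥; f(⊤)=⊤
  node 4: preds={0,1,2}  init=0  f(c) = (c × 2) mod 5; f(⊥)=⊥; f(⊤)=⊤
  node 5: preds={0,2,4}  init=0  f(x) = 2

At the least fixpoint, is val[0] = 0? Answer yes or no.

Worklist (10 pops):
  #1 pop 0: in=⊤ → ⊤ (was 0); enqueue []
  #2 pop 1: in=0 → ⊤ (was 3); enqueue []
  #3 pop 2: in=⊤ → ⊤ (was 3); enqueue [0]
  #4 pop 3: in=⊤ → ⊤ (was 1); enqueue [2]
  #5 pop 4: in=⊤ → ⊤ (was 0); enqueue [1]
  #6 pop 5: in=⊤ → ⊤ (was 0); enqueue [3]
  #7 pop 0: in=⊤ → ⊤ (no change)
  #8 pop 2: in=⊤ → ⊤ (no change)
  #9 pop 1: in=⊤ → ⊤ (no change)
  #10 pop 3: in=⊤ → ⊤ (no change)

Fixpoint:
  val[0] = ⊤
  val[1] = ⊤
  val[2] = ⊤
  val[3] = ⊤
  val[4] = ⊤
  val[5] = ⊤

no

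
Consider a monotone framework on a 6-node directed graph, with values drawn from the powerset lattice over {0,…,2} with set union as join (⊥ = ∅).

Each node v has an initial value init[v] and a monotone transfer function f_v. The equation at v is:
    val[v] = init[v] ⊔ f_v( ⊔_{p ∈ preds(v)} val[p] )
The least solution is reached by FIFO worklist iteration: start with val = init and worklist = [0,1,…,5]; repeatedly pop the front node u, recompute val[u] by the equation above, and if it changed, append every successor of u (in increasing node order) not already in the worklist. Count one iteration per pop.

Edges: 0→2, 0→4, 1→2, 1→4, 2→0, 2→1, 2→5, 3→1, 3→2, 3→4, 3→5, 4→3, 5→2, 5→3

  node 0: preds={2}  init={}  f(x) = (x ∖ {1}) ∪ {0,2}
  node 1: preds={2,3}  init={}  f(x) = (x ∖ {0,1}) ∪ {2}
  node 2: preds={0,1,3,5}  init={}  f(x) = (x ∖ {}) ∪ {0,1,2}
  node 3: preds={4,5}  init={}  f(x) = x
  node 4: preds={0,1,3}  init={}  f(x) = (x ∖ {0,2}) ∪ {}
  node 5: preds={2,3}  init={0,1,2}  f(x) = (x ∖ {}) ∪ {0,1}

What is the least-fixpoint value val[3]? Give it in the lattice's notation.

{0,1,2}

Trace (10 dequeues):
  [1] u=0 | in {} | out {0,2} | prev {} | push {}
  [2] u=1 | in {} | out {2} | prev {} | push {}
  [3] u=2 | in {0,1,2} | out {0,1,2} | prev {} | push {0,1}
  [4] u=3 | in {0,1,2} | out {0,1,2} | prev {} | push {2}
  [5] u=4 | in {0,1,2} | out {1} | prev {} | push {3}
  [6] u=5 | in {0,1,2} | out {0,1,2} | ==
  [7] u=0 | in {0,1,2} | out {0,2} | ==
  [8] u=1 | in {0,1,2} | out {2} | ==
  [9] u=2 | in {0,1,2} | out {0,1,2} | ==
  [10] u=3 | in {0,1,2} | out {0,1,2} | ==

Converged values:
  [0] {0,2}
  [1] {2}
  [2] {0,1,2}
  [3] {0,1,2}
  [4] {1}
  [5] {0,1,2}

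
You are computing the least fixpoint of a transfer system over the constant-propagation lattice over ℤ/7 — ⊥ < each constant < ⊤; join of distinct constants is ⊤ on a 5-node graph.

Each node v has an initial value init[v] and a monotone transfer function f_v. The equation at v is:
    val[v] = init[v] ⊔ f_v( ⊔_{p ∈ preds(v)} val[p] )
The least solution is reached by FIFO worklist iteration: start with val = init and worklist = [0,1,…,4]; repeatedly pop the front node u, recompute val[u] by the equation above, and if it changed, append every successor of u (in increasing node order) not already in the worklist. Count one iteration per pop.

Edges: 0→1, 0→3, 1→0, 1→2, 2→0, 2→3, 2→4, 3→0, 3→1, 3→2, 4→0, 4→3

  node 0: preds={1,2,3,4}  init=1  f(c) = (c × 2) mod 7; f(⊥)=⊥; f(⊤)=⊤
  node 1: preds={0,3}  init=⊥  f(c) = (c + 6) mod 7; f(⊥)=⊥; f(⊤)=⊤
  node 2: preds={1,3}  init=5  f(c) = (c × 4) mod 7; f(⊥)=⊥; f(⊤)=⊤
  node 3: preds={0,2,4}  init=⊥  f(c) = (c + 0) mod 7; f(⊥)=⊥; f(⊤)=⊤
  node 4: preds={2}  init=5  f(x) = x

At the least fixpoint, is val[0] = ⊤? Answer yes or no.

yes

Worklist (9 pops):
  #1 pop 0: in=5 → ⊤ (was 1); enqueue []
  #2 pop 1: in=⊤ → ⊤ (was ⊥); enqueue [0]
  #3 pop 2: in=⊤ → ⊤ (was 5); enqueue []
  #4 pop 3: in=⊤ → ⊤ (was ⊥); enqueue [1,2]
  #5 pop 4: in=⊤ → ⊤ (was 5); enqueue [3]
  #6 pop 0: in=⊤ → ⊤ (no change)
  #7 pop 1: in=⊤ → ⊤ (no change)
  #8 pop 2: in=⊤ → ⊤ (no change)
  #9 pop 3: in=⊤ → ⊤ (no change)

Fixpoint:
  val[0] = ⊤
  val[1] = ⊤
  val[2] = ⊤
  val[3] = ⊤
  val[4] = ⊤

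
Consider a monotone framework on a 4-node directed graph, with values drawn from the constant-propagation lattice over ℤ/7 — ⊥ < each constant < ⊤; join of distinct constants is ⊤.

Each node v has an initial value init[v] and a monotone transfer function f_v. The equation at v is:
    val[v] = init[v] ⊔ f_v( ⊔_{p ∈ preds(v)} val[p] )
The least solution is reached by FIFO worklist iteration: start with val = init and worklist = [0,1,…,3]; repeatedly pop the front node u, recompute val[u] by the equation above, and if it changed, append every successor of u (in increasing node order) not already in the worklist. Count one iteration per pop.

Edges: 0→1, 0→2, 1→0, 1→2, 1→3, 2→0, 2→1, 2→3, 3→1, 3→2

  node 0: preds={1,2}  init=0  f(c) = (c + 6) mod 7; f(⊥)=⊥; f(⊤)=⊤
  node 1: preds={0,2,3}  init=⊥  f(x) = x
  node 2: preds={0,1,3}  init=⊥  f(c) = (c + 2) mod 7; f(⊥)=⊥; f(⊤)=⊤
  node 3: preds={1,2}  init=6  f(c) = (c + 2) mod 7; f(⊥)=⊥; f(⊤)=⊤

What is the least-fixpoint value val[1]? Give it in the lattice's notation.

Iteration log — 7 steps:
  step 1. node 0  ⊔preds=⊥  new=0  stable
  step 2. node 1  ⊔preds=⊤  new=⊤  old=⊥  +wl: 0
  step 3. node 2  ⊔preds=⊤  new=⊤  old=⊥  +wl: 1
  step 4. node 3  ⊔preds=⊤  new=⊤  old=6  +wl: 2
  step 5. node 0  ⊔preds=⊤  new=⊤  old=0  +wl: 
  step 6. node 1  ⊔preds=⊤  new=⊤  stable
  step 7. node 2  ⊔preds=⊤  new=⊤  stable

Least fixpoint reached:
  node 0: ⊤
  node 1: ⊤
  node 2: ⊤
  node 3: ⊤

⊤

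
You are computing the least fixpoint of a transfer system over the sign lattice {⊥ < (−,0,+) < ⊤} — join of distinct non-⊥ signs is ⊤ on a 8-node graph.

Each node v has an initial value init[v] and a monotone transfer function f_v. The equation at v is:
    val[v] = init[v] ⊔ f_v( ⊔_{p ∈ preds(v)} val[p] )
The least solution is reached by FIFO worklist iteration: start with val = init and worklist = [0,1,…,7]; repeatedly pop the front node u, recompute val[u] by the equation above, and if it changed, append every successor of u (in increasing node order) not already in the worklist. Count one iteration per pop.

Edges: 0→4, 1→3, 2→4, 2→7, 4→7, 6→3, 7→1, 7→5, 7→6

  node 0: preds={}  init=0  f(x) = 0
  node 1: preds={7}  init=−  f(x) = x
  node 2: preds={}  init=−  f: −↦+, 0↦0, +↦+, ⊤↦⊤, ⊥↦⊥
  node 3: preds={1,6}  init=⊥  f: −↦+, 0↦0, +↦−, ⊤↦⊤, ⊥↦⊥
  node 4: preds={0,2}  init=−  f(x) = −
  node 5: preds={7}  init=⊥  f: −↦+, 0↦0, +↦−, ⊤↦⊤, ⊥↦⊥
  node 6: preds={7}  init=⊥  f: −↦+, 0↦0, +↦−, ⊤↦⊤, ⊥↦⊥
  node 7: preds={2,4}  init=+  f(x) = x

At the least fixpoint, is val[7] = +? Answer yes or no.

Iteration log — 13 steps:
  step 1. node 0  ⊔preds=⊥  new=0  stable
  step 2. node 1  ⊔preds=+  new=⊤  old=−  +wl: 
  step 3. node 2  ⊔preds=⊥  new=−  stable
  step 4. node 3  ⊔preds=⊤  new=⊤  old=⊥  +wl: 
  step 5. node 4  ⊔preds=⊤  new=−  stable
  step 6. node 5  ⊔preds=+  new=−  old=⊥  +wl: 
  step 7. node 6  ⊔preds=+  new=−  old=⊥  +wl: 3
  step 8. node 7  ⊔preds=−  new=⊤  old=+  +wl: 1,5,6
  step 9. node 3  ⊔preds=⊤  new=⊤  stable
  step 10. node 1  ⊔preds=⊤  new=⊤  stable
  step 11. node 5  ⊔preds=⊤  new=⊤  old=−  +wl: 
  step 12. node 6  ⊔preds=⊤  new=⊤  old=−  +wl: 3
  step 13. node 3  ⊔preds=⊤  new=⊤  stable

Least fixpoint reached:
  node 0: 0
  node 1: ⊤
  node 2: −
  node 3: ⊤
  node 4: −
  node 5: ⊤
  node 6: ⊤
  node 7: ⊤

no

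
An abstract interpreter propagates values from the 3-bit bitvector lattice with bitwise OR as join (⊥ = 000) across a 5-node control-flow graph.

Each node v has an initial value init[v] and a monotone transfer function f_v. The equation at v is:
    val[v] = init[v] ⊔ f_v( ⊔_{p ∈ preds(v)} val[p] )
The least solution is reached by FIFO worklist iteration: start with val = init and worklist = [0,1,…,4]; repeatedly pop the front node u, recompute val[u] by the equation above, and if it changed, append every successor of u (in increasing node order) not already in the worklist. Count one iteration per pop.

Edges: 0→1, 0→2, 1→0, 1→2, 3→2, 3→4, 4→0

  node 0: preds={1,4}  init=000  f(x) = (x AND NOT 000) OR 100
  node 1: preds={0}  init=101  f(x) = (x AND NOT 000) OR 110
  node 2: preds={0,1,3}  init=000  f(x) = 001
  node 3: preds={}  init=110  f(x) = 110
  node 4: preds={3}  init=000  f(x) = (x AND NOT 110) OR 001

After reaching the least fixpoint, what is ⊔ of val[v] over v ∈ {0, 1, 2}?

111

Iteration log — 8 steps:
  step 1. node 0  ⊔preds=101  new=101  old=000  +wl: 
  step 2. node 1  ⊔preds=101  new=111  old=101  +wl: 0
  step 3. node 2  ⊔preds=111  new=001  old=000  +wl: 
  step 4. node 3  ⊔preds=000  new=110  stable
  step 5. node 4  ⊔preds=110  new=001  old=000  +wl: 
  step 6. node 0  ⊔preds=111  new=111  old=101  +wl: 1,2
  step 7. node 1  ⊔preds=111  new=111  stable
  step 8. node 2  ⊔preds=111  new=001  stable

Least fixpoint reached:
  node 0: 111
  node 1: 111
  node 2: 001
  node 3: 110
  node 4: 001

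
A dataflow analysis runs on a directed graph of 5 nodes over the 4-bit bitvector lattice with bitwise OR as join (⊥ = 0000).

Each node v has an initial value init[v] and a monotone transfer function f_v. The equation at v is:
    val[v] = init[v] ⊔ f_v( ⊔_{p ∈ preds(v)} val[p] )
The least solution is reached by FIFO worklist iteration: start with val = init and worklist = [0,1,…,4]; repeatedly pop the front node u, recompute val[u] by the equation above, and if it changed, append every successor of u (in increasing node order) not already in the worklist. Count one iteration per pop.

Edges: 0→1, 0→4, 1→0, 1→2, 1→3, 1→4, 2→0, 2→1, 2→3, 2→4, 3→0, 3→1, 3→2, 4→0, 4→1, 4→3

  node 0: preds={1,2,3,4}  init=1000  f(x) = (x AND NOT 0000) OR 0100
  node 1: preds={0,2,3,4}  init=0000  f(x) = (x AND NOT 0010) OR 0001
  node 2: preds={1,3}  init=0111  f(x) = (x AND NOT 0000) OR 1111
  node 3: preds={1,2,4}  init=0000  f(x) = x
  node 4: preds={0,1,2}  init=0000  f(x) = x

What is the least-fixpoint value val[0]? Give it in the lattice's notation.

1111

Trace (9 dequeues):
  [1] u=0 | in 0111 | out 1111 | prev 1000 | push {}
  [2] u=1 | in 1111 | out 1101 | prev 0000 | push {0}
  [3] u=2 | in 1101 | out 1111 | prev 0111 | push {1}
  [4] u=3 | in 1111 | out 1111 | prev 0000 | push {2}
  [5] u=4 | in 1111 | out 1111 | prev 0000 | push {3}
  [6] u=0 | in 1111 | out 1111 | ==
  [7] u=1 | in 1111 | out 1101 | ==
  [8] u=2 | in 1111 | out 1111 | ==
  [9] u=3 | in 1111 | out 1111 | ==

Converged values:
  [0] 1111
  [1] 1101
  [2] 1111
  [3] 1111
  [4] 1111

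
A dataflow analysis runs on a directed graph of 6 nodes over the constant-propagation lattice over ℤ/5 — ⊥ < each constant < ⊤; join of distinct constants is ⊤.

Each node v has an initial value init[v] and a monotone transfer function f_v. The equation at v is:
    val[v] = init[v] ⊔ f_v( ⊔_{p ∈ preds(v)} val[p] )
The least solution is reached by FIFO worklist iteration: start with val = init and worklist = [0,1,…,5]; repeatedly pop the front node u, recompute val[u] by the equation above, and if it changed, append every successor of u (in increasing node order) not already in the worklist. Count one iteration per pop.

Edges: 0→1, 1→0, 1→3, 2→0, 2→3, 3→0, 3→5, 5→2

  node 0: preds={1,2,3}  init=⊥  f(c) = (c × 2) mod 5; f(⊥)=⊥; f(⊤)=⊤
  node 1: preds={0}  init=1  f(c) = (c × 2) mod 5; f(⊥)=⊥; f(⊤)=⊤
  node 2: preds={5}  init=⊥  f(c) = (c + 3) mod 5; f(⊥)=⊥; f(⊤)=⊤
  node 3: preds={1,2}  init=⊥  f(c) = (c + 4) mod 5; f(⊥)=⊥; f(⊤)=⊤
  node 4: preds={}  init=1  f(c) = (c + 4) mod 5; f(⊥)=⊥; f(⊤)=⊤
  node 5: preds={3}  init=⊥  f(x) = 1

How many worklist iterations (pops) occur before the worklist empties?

11

Iteration log — 11 steps:
  step 1. node 0  ⊔preds=1  new=2  old=⊥  +wl: 
  step 2. node 1  ⊔preds=2  new=⊤  old=1  +wl: 0
  step 3. node 2  ⊔preds=⊥  new=⊥  stable
  step 4. node 3  ⊔preds=⊤  new=⊤  old=⊥  +wl: 
  step 5. node 4  ⊔preds=⊥  new=1  stable
  step 6. node 5  ⊔preds=⊤  new=1  old=⊥  +wl: 2
  step 7. node 0  ⊔preds=⊤  new=⊤  old=2  +wl: 1
  step 8. node 2  ⊔preds=1  new=4  old=⊥  +wl: 0,3
  step 9. node 1  ⊔preds=⊤  new=⊤  stable
  step 10. node 0  ⊔preds=⊤  new=⊤  stable
  step 11. node 3  ⊔preds=⊤  new=⊤  stable

Least fixpoint reached:
  node 0: ⊤
  node 1: ⊤
  node 2: 4
  node 3: ⊤
  node 4: 1
  node 5: 1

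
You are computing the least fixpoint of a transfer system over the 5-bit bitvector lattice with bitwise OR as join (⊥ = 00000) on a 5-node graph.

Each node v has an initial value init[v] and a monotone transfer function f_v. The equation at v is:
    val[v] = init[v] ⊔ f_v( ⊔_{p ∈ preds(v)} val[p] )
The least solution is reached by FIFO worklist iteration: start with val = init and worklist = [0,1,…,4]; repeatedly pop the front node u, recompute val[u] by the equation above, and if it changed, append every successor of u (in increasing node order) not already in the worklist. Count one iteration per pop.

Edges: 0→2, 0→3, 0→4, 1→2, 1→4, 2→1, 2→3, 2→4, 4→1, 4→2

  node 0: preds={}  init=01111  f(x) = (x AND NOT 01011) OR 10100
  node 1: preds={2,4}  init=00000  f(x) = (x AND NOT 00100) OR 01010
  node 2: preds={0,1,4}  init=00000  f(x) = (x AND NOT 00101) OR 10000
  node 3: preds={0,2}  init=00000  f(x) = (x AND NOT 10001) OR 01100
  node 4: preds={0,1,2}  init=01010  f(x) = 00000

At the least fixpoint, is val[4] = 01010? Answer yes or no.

yes

Trace (8 dequeues):
  [1] u=0 | in 00000 | out 11111 | prev 01111 | push {}
  [2] u=1 | in 01010 | out 01010 | prev 00000 | push {}
  [3] u=2 | in 11111 | out 11010 | prev 00000 | push {1}
  [4] u=3 | in 11111 | out 01110 | prev 00000 | push {}
  [5] u=4 | in 11111 | out 01010 | ==
  [6] u=1 | in 11010 | out 11010 | prev 01010 | push {2,4}
  [7] u=2 | in 11111 | out 11010 | ==
  [8] u=4 | in 11111 | out 01010 | ==

Converged values:
  [0] 11111
  [1] 11010
  [2] 11010
  [3] 01110
  [4] 01010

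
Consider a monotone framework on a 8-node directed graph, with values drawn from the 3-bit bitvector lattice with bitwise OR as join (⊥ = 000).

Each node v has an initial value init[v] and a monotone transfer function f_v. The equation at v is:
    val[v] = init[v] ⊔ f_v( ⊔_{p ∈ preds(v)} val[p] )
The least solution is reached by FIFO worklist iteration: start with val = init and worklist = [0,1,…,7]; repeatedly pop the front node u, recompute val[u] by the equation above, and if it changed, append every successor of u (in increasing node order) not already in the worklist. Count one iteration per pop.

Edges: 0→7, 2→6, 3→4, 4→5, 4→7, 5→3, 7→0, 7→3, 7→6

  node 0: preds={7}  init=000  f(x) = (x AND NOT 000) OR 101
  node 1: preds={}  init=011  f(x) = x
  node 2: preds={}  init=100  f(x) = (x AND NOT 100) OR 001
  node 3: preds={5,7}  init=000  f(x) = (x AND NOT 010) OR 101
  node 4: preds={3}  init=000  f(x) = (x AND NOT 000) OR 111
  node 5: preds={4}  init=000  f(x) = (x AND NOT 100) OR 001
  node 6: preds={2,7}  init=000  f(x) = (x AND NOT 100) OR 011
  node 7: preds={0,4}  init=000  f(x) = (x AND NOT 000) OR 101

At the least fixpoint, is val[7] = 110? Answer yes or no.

no

Iteration log — 12 steps:
  step 1. node 0  ⊔preds=000  new=101  old=000  +wl: 
  step 2. node 1  ⊔preds=000  new=011  stable
  step 3. node 2  ⊔preds=000  new=101  old=100  +wl: 
  step 4. node 3  ⊔preds=000  new=101  old=000  +wl: 
  step 5. node 4  ⊔preds=101  new=111  old=000  +wl: 
  step 6. node 5  ⊔preds=111  new=011  old=000  +wl: 3
  step 7. node 6  ⊔preds=101  new=011  old=000  +wl: 
  step 8. node 7  ⊔preds=111  new=111  old=000  +wl: 0,6
  step 9. node 3  ⊔preds=111  new=101  stable
  step 10. node 0  ⊔preds=111  new=111  old=101  +wl: 7
  step 11. node 6  ⊔preds=111  new=011  stable
  step 12. node 7  ⊔preds=111  new=111  stable

Least fixpoint reached:
  node 0: 111
  node 1: 011
  node 2: 101
  node 3: 101
  node 4: 111
  node 5: 011
  node 6: 011
  node 7: 111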